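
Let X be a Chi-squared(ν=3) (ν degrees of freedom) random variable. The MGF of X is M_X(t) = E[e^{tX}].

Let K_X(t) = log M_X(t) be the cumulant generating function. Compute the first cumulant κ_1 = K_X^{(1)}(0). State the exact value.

κ_1 = K^(1)(0) = 3

M_X(t) = (1 - 2*t)^(-3/2)
K_X(t) = log M_X(t) = -3*log(1 - 2*t)/2
K^(1)(t) = -3/(2*t - 1)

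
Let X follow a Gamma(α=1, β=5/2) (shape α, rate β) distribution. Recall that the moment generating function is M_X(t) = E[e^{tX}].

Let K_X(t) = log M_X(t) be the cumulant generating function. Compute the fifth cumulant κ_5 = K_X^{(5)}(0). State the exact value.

M_X(t) = 5/(2*(5/2 - t))
K_X(t) = log M_X(t) = -log(5/2 - t) - log(2) + log(5)
D^5[K](t) = -768/(32*t^5 - 400*t^4 + 2000*t^3 - 5000*t^2 + 6250*t - 3125)

κ_5 = D^5[K](0) = 768/3125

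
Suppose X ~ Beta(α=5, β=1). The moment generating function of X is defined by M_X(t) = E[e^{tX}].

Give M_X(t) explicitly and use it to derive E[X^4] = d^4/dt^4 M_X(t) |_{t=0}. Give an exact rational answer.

E[X^4] = D^4[M](0) = 5/9

M_X(t) = ₁F₁(5; 6; t)
D^4[M](t) = 5*₁F₁(9; 10; t)/9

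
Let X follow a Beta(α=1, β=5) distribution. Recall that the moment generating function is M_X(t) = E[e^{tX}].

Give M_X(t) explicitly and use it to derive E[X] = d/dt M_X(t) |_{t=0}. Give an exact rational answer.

M_X(t) = ₁F₁(1; 6; t)
M′(t) = ₁F₁(2; 7; t)/6

E[X] = M′(0) = 1/6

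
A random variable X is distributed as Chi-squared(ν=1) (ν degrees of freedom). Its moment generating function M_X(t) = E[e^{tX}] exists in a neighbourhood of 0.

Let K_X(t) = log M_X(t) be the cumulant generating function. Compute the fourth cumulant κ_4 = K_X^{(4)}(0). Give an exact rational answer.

κ_4 = K^(4)(0) = 48

M_X(t) = 1/√(1 - 2*t)
K_X(t) = log M_X(t) = -log(1 - 2*t)/2
K^(4)(t) = 48/(16*t^4 - 32*t^3 + 24*t^2 - 8*t + 1)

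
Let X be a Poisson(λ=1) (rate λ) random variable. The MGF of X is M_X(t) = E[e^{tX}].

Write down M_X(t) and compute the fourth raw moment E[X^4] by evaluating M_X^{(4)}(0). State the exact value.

M_X(t) = e^(e^(t) - 1)
M′(t) = e^(-1)*e^(t)*e^(e^(t))
M′′(t) = (e^(2*t)*e^(e^(t)) + e^(t)*e^(e^(t)))*e^(-1)
M′′′(t) = (e^(3*t)*e^(e^(t)) + 3*e^(2*t)*e^(e^(t)) + e^(t)*e^(e^(t)))*e^(-1)
M′′′′(t) = (e^(4*t)*e^(e^(t)) + 6*e^(3*t)*e^(e^(t)) + 7*e^(2*t)*e^(e^(t)) + e^(t)*e^(e^(t)))*e^(-1)

E[X^4] = M′′′′(0) = 15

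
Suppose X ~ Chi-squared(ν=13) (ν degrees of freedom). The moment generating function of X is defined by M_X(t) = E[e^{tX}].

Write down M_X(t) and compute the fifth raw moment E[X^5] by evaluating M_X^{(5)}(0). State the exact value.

E[X^5] = D^5[M](0) = 1322685

M_X(t) = (1 - 2*t)^(-13/2)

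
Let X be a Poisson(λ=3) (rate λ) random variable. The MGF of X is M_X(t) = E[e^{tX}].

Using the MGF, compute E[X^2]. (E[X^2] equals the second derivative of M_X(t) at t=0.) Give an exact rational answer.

E[X^2] = M′′(0) = 12

M_X(t) = e^(3*e^(t) - 3)
M′(t) = 3*e^(-3)*e^(t)*e^(3*e^(t))
M′′(t) = (9*e^(2*t)*e^(3*e^(t)) + 3*e^(t)*e^(3*e^(t)))*e^(-3)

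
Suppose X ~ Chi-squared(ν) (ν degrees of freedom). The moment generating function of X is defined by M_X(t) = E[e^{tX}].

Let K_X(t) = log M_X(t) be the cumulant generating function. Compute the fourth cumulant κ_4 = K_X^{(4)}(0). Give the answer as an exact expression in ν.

κ_4 = d^4K/dt^4 |_{t=0} = 48*ν

M_X(t) = (1 - 2*t)^(-ν/2)
K_X(t) = log M_X(t) = -ν*log(1 - 2*t)/2
dK/dt = -ν/(2*t - 1)
d^2K/dt^2 = 2*ν/(4*t^2 - 4*t + 1)
d^3K/dt^3 = -8*ν/(8*t^3 - 12*t^2 + 6*t - 1)
d^4K/dt^4 = 48*ν/(16*t^4 - 32*t^3 + 24*t^2 - 8*t + 1)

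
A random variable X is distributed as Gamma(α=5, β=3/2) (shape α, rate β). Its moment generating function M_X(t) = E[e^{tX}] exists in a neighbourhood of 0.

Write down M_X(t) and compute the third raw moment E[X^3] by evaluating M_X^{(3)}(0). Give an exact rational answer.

M_X(t) = 243/(32*(3/2 - t)^5)
M′(t) = 2430/(64*t^6 - 576*t^5 + 2160*t^4 - 4320*t^3 + 4860*t^2 - 2916*t + 729)
M′′(t) = -29160/(128*t^7 - 1344*t^6 + 6048*t^5 - 15120*t^4 + 22680*t^3 - 20412*t^2 + 10206*t - 2187)
M′′′(t) = 408240/(256*t^8 - 3072*t^7 + 16128*t^6 - 48384*t^5 + 90720*t^4 - 108864*t^3 + 81648*t^2 - 34992*t + 6561)

E[X^3] = M′′′(0) = 560/9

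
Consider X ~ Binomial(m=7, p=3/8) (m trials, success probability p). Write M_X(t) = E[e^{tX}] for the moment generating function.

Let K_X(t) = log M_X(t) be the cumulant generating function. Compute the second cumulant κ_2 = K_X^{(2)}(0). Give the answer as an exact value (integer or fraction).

M_X(t) = (3*e^(t)/8 + 5/8)^7
K_X(t) = log M_X(t) = 7*log(3*e^(t)/8 + 5/8)
K^(2)(t) = 105*e^(t)/(9*e^(2*t) + 30*e^(t) + 25)

κ_2 = K^(2)(0) = 105/64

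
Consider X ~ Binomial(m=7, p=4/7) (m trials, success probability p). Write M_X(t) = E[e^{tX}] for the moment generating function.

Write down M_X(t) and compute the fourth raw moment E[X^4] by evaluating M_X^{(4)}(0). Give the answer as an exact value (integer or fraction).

M_X(t) = (4*e^(t)/7 + 3/7)^7
dM/dt = 16384*e^(7*t)/117649 + 73728*e^(6*t)/117649 + 138240*e^(5*t)/117649 + 138240*e^(4*t)/117649 + 77760*e^(3*t)/117649 + 23328*e^(2*t)/117649 + 2916*e^(t)/117649
d^2M/dt^2 = 16384*e^(7*t)/16807 + 442368*e^(6*t)/117649 + 691200*e^(5*t)/117649 + 552960*e^(4*t)/117649 + 233280*e^(3*t)/117649 + 46656*e^(2*t)/117649 + 2916*e^(t)/117649
d^3M/dt^3 = 16384*e^(7*t)/2401 + 2654208*e^(6*t)/117649 + 3456000*e^(5*t)/117649 + 2211840*e^(4*t)/117649 + 699840*e^(3*t)/117649 + 93312*e^(2*t)/117649 + 2916*e^(t)/117649

E[X^4] = d^4M/dt^4 |_{t=0} = 145660/343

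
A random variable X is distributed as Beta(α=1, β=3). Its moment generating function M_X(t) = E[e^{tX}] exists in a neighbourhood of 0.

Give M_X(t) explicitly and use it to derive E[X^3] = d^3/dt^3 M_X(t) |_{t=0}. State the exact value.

E[X^3] = M^(3)(0) = 1/20

M_X(t) = ₁F₁(1; 4; t)
M^(3)(t) = ₁F₁(4; 7; t)/20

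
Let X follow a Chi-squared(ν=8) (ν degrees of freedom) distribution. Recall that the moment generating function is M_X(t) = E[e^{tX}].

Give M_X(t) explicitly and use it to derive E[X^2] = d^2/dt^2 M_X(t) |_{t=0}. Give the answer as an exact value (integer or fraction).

E[X^2] = M^(2)(0) = 80

M_X(t) = (1 - 2*t)^(-4)
M^(2)(t) = 80/(64*t^6 - 192*t^5 + 240*t^4 - 160*t^3 + 60*t^2 - 12*t + 1)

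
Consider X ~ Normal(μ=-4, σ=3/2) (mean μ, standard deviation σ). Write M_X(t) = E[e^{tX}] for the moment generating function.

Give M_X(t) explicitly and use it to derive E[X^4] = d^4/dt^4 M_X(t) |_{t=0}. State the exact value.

E[X^4] = M^(4)(0) = 7795/16

M_X(t) = e^(9*t^2/8 - 4*t)
M^(4)(t) = (6561*t^4*e^(9*t^2/8) - 46656*t^3*e^(9*t^2/8) + 141912*t^2*e^(9*t^2/8) - 209664*t*e^(9*t^2/8) + 124720*e^(9*t^2/8))*e^(-4*t)/256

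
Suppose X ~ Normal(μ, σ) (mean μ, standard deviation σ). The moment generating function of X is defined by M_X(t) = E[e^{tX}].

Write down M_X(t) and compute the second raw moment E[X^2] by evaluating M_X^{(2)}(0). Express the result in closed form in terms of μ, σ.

E[X^2] = d^2M/dt^2 |_{t=0} = μ^2 + σ^2

M_X(t) = e^(μ*t + σ^2*t^2/2)
dM/dt = μ*e^(μ*t)*e^(σ^2*t^2/2) + σ^2*t*e^(μ*t)*e^(σ^2*t^2/2)
d^2M/dt^2 = μ^2*e^(μ*t)*e^(σ^2*t^2/2) + 2*μ*σ^2*t*e^(μ*t)*e^(σ^2*t^2/2) + σ^4*t^2*e^(μ*t)*e^(σ^2*t^2/2) + σ^2*e^(μ*t)*e^(σ^2*t^2/2)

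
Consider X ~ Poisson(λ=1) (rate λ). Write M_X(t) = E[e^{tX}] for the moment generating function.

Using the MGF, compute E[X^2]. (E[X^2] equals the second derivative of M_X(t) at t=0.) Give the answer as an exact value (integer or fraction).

M_X(t) = e^(e^(t) - 1)
dM/dt = e^(-1)*e^(t)*e^(e^(t))
d^2M/dt^2 = (e^(2*t)*e^(e^(t)) + e^(t)*e^(e^(t)))*e^(-1)

E[X^2] = d^2M/dt^2 |_{t=0} = 2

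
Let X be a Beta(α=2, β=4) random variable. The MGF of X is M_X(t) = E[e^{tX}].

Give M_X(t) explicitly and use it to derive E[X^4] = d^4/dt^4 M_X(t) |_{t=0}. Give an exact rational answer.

E[X^4] = d^4M/dt^4 |_{t=0} = 5/126

M_X(t) = ₁F₁(2; 6; t)
dM/dt = ₁F₁(3; 7; t)/3
d^2M/dt^2 = ₁F₁(4; 8; t)/7
d^3M/dt^3 = ₁F₁(5; 9; t)/14
d^4M/dt^4 = 5*₁F₁(6; 10; t)/126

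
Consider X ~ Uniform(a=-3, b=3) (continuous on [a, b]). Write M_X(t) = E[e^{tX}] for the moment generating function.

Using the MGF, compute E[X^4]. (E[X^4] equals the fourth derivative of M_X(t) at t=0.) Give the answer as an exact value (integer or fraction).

M_X(t) = (e^(3*t) - e^(-3*t))/(6*t)
M^(4)(t) = (27*t^4*e^(6*t) - 27*t^4 - 36*t^3*e^(6*t) - 36*t^3 + 36*t^2*e^(6*t) - 36*t^2 - 24*t*e^(6*t) - 24*t + 8*e^(6*t) - 8)*e^(-3*t)/(2*t^5)

E[X^4] = M^(4)(0) = 81/5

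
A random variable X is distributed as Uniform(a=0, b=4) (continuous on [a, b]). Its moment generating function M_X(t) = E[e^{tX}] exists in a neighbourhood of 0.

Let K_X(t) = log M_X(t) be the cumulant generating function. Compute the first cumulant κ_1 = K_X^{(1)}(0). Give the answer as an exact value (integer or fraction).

M_X(t) = (e^(4*t) - 1)/(4*t)
K_X(t) = log M_X(t) = -log(t) + log(e^(4*t) - 1) - 2*log(2)
K′(t) = (4*t*e^(4*t) - e^(4*t) + 1)/(t*e^(4*t) - t)

κ_1 = K′(0) = 2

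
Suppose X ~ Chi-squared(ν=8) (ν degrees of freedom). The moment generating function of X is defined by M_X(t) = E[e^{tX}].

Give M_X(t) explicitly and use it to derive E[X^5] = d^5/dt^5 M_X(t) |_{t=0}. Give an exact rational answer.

E[X^5] = d^5M/dt^5 |_{t=0} = 215040

M_X(t) = (1 - 2*t)^(-4)
dM/dt = -8/(32*t^5 - 80*t^4 + 80*t^3 - 40*t^2 + 10*t - 1)
d^2M/dt^2 = 80/(64*t^6 - 192*t^5 + 240*t^4 - 160*t^3 + 60*t^2 - 12*t + 1)
d^3M/dt^3 = -960/(128*t^7 - 448*t^6 + 672*t^5 - 560*t^4 + 280*t^3 - 84*t^2 + 14*t - 1)
d^4M/dt^4 = 13440/(256*t^8 - 1024*t^7 + 1792*t^6 - 1792*t^5 + 1120*t^4 - 448*t^3 + 112*t^2 - 16*t + 1)
d^5M/dt^5 = -215040/(512*t^9 - 2304*t^8 + 4608*t^7 - 5376*t^6 + 4032*t^5 - 2016*t^4 + 672*t^3 - 144*t^2 + 18*t - 1)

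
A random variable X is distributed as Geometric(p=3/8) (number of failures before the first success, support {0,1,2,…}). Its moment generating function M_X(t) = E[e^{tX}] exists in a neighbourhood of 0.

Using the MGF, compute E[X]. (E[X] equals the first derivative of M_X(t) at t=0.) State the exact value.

M_X(t) = 3/(8*(1 - 5*e^(t)/8))
M′(t) = 15*e^(t)/(25*e^(2*t) - 80*e^(t) + 64)

E[X] = M′(0) = 5/3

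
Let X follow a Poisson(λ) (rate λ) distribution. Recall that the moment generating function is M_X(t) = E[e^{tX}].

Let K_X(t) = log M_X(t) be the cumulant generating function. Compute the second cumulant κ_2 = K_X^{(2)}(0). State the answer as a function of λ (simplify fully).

M_X(t) = e^(λ*(e^(t) - 1))
K_X(t) = log M_X(t) = λ*(e^(t) - 1)
K′(t) = λ*e^(t)
K′′(t) = λ*e^(t)

κ_2 = K′′(0) = λ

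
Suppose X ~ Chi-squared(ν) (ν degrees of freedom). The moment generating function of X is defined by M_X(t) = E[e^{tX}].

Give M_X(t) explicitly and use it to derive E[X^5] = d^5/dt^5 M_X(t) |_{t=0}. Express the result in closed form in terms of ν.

E[X^5] = M′′′′′(0) = ν*(ν^4 + 20*ν^3 + 140*ν^2 + 400*ν + 384)

M_X(t) = (1 - 2*t)^(-ν/2)
M′(t) = -ν/(2*t*(1 - 2*t)^(ν/2) - (1 - 2*t)^(ν/2))
M′′(t) = (ν^2 + 2*ν)/(4*t^2*(1 - 2*t)^(ν/2) - 4*t*(1 - 2*t)^(ν/2) + (1 - 2*t)^(ν/2))
M′′′(t) = (-ν^3 - 6*ν^2 - 8*ν)/(8*t^3*(1 - 2*t)^(ν/2) - 12*t^2*(1 - 2*t)^(ν/2) + 6*t*(1 - 2*t)^(ν/2) - (1 - 2*t)^(ν/2))
M′′′′(t) = (ν^4 + 12*ν^3 + 44*ν^2 + 48*ν)/(16*t^4*(1 - 2*t)^(ν/2) - 32*t^3*(1 - 2*t)^(ν/2) + 24*t^2*(1 - 2*t)^(ν/2) - 8*t*(1 - 2*t)^(ν/2) + (1 - 2*t)^(ν/2))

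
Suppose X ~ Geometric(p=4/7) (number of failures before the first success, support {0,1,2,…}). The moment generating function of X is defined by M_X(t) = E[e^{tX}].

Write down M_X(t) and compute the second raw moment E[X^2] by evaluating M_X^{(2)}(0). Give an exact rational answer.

M_X(t) = 4/(7*(1 - 3*e^(t)/7))
dM/dt = 12*e^(t)/(9*e^(2*t) - 42*e^(t) + 49)
d^2M/dt^2 = (-36*e^(2*t) - 84*e^(t))/(27*e^(3*t) - 189*e^(2*t) + 441*e^(t) - 343)

E[X^2] = d^2M/dt^2 |_{t=0} = 15/8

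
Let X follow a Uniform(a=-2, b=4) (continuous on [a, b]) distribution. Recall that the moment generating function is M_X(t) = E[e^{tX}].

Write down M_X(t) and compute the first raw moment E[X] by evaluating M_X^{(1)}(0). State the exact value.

M_X(t) = (e^(4*t) - e^(-2*t))/(6*t)
M′(t) = (4*t*e^(6*t) + 2*t - e^(6*t) + 1)*e^(-2*t)/(6*t^2)

E[X] = M′(0) = 1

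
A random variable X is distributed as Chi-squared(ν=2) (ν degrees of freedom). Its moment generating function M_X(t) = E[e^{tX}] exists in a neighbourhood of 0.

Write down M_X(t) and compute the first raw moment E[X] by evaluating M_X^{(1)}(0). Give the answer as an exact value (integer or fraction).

M_X(t) = 1/(1 - 2*t)
M^(1)(t) = 2/(4*t^2 - 4*t + 1)

E[X] = M^(1)(0) = 2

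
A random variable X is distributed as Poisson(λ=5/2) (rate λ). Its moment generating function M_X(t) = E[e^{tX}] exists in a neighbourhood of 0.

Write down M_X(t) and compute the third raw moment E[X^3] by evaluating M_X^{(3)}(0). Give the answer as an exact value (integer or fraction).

E[X^3] = d^3M/dt^3 |_{t=0} = 295/8

M_X(t) = e^(5*e^(t)/2 - 5/2)
dM/dt = 5*e^(-5/2)*e^(t)*e^(5*e^(t)/2)/2
d^2M/dt^2 = (25*e^(2*t)*e^(5*e^(t)/2) + 10*e^(t)*e^(5*e^(t)/2))*e^(-5/2)/4
d^3M/dt^3 = (125*e^(3*t)*e^(5*e^(t)/2) + 150*e^(2*t)*e^(5*e^(t)/2) + 20*e^(t)*e^(5*e^(t)/2))*e^(-5/2)/8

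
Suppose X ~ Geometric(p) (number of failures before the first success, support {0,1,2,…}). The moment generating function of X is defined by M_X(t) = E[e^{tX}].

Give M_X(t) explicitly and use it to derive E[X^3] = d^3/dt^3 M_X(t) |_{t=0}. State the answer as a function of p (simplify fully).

M_X(t) = p/(-(1 - p)*e^(t) + 1)
M′(t) = (-p^2*e^(t) + p*e^(t))/(p^2*e^(2*t) - 2*p*e^(2*t) + 2*p*e^(t) + e^(2*t) - 2*e^(t) + 1)

E[X^3] = M′′′(0) = -1 + 7/p - 12/p^2 + 6/p^3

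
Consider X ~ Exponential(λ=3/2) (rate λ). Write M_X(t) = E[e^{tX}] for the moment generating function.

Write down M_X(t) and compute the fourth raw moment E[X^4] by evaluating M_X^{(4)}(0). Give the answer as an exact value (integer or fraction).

M_X(t) = 3/(2*(3/2 - t))
M′(t) = 6/(4*t^2 - 12*t + 9)
M′′(t) = -24/(8*t^3 - 36*t^2 + 54*t - 27)
M′′′(t) = 144/(16*t^4 - 96*t^3 + 216*t^2 - 216*t + 81)
M′′′′(t) = -1152/(32*t^5 - 240*t^4 + 720*t^3 - 1080*t^2 + 810*t - 243)

E[X^4] = M′′′′(0) = 128/27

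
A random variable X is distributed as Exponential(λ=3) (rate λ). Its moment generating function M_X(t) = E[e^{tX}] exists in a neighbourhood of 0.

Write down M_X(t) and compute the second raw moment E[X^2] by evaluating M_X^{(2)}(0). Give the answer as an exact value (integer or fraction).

M_X(t) = 3/(3 - t)
dM/dt = 3/(t^2 - 6*t + 9)
d^2M/dt^2 = -6/(t^3 - 9*t^2 + 27*t - 27)

E[X^2] = d^2M/dt^2 |_{t=0} = 2/9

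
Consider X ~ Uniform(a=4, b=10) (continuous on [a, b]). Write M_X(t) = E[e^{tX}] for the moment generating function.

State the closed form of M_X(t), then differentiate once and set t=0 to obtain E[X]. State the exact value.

E[X] = D[M](0) = 7

M_X(t) = (e^(10*t) - e^(4*t))/(6*t)
D[M](t) = (10*t*e^(10*t) - 4*t*e^(4*t) - e^(10*t) + e^(4*t))/(6*t^2)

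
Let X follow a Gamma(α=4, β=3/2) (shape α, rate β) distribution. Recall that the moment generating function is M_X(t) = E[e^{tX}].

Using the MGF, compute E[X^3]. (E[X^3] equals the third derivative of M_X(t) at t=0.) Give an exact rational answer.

M_X(t) = 81/(16*(3/2 - t)^4)
M^(3)(t) = -77760/(128*t^7 - 1344*t^6 + 6048*t^5 - 15120*t^4 + 22680*t^3 - 20412*t^2 + 10206*t - 2187)

E[X^3] = M^(3)(0) = 320/9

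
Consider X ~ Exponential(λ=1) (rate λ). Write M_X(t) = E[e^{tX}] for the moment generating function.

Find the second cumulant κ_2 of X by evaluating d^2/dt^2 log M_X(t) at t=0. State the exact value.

M_X(t) = 1/(1 - t)
K_X(t) = log M_X(t) = -log(1 - t)
K^(2)(t) = 1/(t^2 - 2*t + 1)

κ_2 = K^(2)(0) = 1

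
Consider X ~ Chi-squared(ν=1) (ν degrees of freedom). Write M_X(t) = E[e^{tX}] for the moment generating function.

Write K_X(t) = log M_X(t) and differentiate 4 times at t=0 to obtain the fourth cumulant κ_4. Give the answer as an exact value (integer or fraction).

κ_4 = K′′′′(0) = 48

M_X(t) = 1/√(1 - 2*t)
K_X(t) = log M_X(t) = -log(1 - 2*t)/2
K′(t) = -1/(2*t - 1)
K′′(t) = 2/(4*t^2 - 4*t + 1)
K′′′(t) = -8/(8*t^3 - 12*t^2 + 6*t - 1)
K′′′′(t) = 48/(16*t^4 - 32*t^3 + 24*t^2 - 8*t + 1)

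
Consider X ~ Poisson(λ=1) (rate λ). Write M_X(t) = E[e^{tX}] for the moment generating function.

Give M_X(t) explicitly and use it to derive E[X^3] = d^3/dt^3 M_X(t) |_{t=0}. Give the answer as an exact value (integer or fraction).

M_X(t) = e^(e^(t) - 1)
dM/dt = e^(-1)*e^(t)*e^(e^(t))
d^2M/dt^2 = (e^(2*t)*e^(e^(t)) + e^(t)*e^(e^(t)))*e^(-1)
d^3M/dt^3 = (e^(3*t)*e^(e^(t)) + 3*e^(2*t)*e^(e^(t)) + e^(t)*e^(e^(t)))*e^(-1)

E[X^3] = d^3M/dt^3 |_{t=0} = 5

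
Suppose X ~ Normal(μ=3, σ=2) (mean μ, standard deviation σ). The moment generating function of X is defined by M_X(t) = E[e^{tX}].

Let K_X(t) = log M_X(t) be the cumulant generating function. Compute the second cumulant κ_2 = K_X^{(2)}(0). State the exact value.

κ_2 = d^2K/dt^2 |_{t=0} = 4

M_X(t) = e^(2*t^2 + 3*t)
K_X(t) = log M_X(t) = 2*t^2 + 3*t
dK/dt = 4*t + 3
d^2K/dt^2 = 4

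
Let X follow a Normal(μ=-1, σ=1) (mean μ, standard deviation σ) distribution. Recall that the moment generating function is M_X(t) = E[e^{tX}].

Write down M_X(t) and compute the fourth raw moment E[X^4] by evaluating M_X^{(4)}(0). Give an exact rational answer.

E[X^4] = M′′′′(0) = 10

M_X(t) = e^(t^2/2 - t)
M′(t) = t*e^(-t)*e^(t^2/2) - e^(-t)*e^(t^2/2)
M′′(t) = (t^2*e^(t^2/2) - 2*t*e^(t^2/2) + 2*e^(t^2/2))*e^(-t)
M′′′(t) = (t^3*e^(t^2/2) - 3*t^2*e^(t^2/2) + 6*t*e^(t^2/2) - 4*e^(t^2/2))*e^(-t)
M′′′′(t) = (t^4*e^(t^2/2) - 4*t^3*e^(t^2/2) + 12*t^2*e^(t^2/2) - 16*t*e^(t^2/2) + 10*e^(t^2/2))*e^(-t)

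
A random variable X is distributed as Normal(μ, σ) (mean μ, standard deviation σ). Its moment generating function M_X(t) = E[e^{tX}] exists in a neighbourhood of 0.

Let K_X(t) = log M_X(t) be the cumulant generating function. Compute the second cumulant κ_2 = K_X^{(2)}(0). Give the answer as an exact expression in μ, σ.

M_X(t) = e^(μ*t + σ^2*t^2/2)
K_X(t) = log M_X(t) = μ*t + σ^2*t^2/2
K′(t) = μ + σ^2*t
K′′(t) = σ^2

κ_2 = K′′(0) = σ^2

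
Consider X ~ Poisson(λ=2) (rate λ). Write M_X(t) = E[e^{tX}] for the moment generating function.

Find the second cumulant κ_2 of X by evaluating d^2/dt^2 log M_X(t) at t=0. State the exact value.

M_X(t) = e^(2*e^(t) - 2)
K_X(t) = log M_X(t) = 2*e^(t) - 2
K′(t) = 2*e^(t)
K′′(t) = 2*e^(t)

κ_2 = K′′(0) = 2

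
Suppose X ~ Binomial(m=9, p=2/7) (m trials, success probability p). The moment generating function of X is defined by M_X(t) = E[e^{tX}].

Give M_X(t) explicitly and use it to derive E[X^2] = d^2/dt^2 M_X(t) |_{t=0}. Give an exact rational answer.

M_X(t) = (2*e^(t)/7 + 5/7)^9

E[X^2] = M^(2)(0) = 414/49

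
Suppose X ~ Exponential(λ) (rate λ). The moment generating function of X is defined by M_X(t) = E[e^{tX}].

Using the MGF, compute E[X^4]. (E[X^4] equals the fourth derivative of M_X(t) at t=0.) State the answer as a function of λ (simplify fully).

M_X(t) = λ/(λ - t)
dM/dt = λ/(λ^2 - 2*λ*t + t^2)
d^2M/dt^2 = -2*λ/(-λ^3 + 3*λ^2*t - 3*λ*t^2 + t^3)
d^3M/dt^3 = 6*λ/(λ^4 - 4*λ^3*t + 6*λ^2*t^2 - 4*λ*t^3 + t^4)
d^4M/dt^4 = -24*λ/(-λ^5 + 5*λ^4*t - 10*λ^3*t^2 + 10*λ^2*t^3 - 5*λ*t^4 + t^5)

E[X^4] = d^4M/dt^4 |_{t=0} = 24/λ^4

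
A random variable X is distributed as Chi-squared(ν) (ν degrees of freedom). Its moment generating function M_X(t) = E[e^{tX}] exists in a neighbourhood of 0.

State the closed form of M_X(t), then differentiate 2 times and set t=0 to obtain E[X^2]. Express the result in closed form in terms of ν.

M_X(t) = (1 - 2*t)^(-ν/2)
D^2[M](t) = (ν^2 + 2*ν)/(4*t^2*(1 - 2*t)^(ν/2) - 4*t*(1 - 2*t)^(ν/2) + (1 - 2*t)^(ν/2))

E[X^2] = D^2[M](0) = ν*(ν + 2)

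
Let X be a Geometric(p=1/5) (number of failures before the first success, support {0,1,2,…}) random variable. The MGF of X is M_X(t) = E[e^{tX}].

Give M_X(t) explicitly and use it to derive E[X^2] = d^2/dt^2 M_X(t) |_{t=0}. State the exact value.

M_X(t) = 1/(5*(1 - 4*e^(t)/5))
dM/dt = 4*e^(t)/(16*e^(2*t) - 40*e^(t) + 25)
d^2M/dt^2 = (-16*e^(2*t) - 20*e^(t))/(64*e^(3*t) - 240*e^(2*t) + 300*e^(t) - 125)

E[X^2] = d^2M/dt^2 |_{t=0} = 36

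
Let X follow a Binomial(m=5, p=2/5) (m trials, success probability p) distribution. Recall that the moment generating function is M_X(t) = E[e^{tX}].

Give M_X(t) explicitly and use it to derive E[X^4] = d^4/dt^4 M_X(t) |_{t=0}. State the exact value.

M_X(t) = (2*e^(t)/5 + 3/5)^5
M^(4)(t) = 32*e^(5*t)/5 + 12288*e^(4*t)/625 + 11664*e^(3*t)/625 + 3456*e^(2*t)/625 + 162*e^(t)/625

E[X^4] = M^(4)(0) = 6314/125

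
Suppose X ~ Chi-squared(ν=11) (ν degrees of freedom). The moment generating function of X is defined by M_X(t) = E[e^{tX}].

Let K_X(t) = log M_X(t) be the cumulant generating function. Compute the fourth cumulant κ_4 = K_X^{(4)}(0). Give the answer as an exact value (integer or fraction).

M_X(t) = (1 - 2*t)^(-11/2)
K_X(t) = log M_X(t) = -11*log(1 - 2*t)/2
D^4[K](t) = 528/(16*t^4 - 32*t^3 + 24*t^2 - 8*t + 1)

κ_4 = D^4[K](0) = 528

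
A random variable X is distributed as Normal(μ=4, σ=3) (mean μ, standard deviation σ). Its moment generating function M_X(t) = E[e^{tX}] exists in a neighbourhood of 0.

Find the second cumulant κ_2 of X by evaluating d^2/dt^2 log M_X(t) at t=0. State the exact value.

κ_2 = d^2K/dt^2 |_{t=0} = 9

M_X(t) = e^(9*t^2/2 + 4*t)
K_X(t) = log M_X(t) = 9*t^2/2 + 4*t
dK/dt = 9*t + 4
d^2K/dt^2 = 9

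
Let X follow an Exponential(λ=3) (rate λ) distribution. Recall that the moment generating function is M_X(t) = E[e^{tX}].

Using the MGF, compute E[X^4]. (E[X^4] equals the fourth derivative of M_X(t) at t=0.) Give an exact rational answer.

E[X^4] = D^4[M](0) = 8/27

M_X(t) = 3/(3 - t)
D^4[M](t) = -72/(t^5 - 15*t^4 + 90*t^3 - 270*t^2 + 405*t - 243)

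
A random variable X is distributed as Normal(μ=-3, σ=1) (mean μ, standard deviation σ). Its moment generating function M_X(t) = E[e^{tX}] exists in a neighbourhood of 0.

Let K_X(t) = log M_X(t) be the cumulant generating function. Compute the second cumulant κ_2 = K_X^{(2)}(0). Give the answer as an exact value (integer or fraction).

M_X(t) = e^(t^2/2 - 3*t)
K_X(t) = log M_X(t) = t^2/2 - 3*t
K^(2)(t) = 1

κ_2 = K^(2)(0) = 1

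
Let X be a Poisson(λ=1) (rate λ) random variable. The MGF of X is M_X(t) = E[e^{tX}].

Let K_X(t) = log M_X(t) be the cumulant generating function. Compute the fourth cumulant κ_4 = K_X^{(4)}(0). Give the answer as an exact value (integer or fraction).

κ_4 = d^4K/dt^4 |_{t=0} = 1

M_X(t) = e^(e^(t) - 1)
K_X(t) = log M_X(t) = e^(t) - 1
dK/dt = e^(t)
d^2K/dt^2 = e^(t)
d^3K/dt^3 = e^(t)
d^4K/dt^4 = e^(t)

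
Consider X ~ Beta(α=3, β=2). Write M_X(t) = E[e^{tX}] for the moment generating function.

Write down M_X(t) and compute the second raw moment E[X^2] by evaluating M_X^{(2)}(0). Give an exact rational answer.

M_X(t) = ₁F₁(3; 5; t)
M′(t) = 3*₁F₁(4; 6; t)/5
M′′(t) = 2*₁F₁(5; 7; t)/5

E[X^2] = M′′(0) = 2/5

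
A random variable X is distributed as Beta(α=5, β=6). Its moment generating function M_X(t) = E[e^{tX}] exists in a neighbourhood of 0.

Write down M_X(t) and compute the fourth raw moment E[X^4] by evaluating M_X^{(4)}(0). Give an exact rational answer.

M_X(t) = ₁F₁(5; 11; t)
dM/dt = 5*₁F₁(6; 12; t)/11
d^2M/dt^2 = 5*₁F₁(7; 13; t)/22
d^3M/dt^3 = 35*₁F₁(8; 14; t)/286
d^4M/dt^4 = 10*₁F₁(9; 15; t)/143

E[X^4] = d^4M/dt^4 |_{t=0} = 10/143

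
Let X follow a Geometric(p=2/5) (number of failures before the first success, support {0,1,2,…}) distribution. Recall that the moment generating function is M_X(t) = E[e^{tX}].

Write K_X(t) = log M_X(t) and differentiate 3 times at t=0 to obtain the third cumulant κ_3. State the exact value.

κ_3 = K^(3)(0) = 15

M_X(t) = 2/(5*(1 - 3*e^(t)/5))
K_X(t) = log M_X(t) = -log(1 - 3*e^(t)/5) - log(5) + log(2)
K^(3)(t) = (-45*e^(2*t) - 75*e^(t))/(27*e^(3*t) - 135*e^(2*t) + 225*e^(t) - 125)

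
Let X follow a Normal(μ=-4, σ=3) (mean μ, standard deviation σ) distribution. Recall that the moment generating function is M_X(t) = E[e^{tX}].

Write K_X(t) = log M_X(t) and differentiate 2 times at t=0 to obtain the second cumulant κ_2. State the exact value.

κ_2 = K′′(0) = 9

M_X(t) = e^(9*t^2/2 - 4*t)
K_X(t) = log M_X(t) = 9*t^2/2 - 4*t
K′(t) = 9*t - 4
K′′(t) = 9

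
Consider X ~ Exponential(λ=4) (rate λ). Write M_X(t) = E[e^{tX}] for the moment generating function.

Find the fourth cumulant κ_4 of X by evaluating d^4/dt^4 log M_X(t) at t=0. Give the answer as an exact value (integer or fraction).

M_X(t) = 4/(4 - t)
K_X(t) = log M_X(t) = -log(4 - t) + 2*log(2)
K′(t) = -1/(t - 4)
K′′(t) = 1/(t^2 - 8*t + 16)
K′′′(t) = -2/(t^3 - 12*t^2 + 48*t - 64)
K′′′′(t) = 6/(t^4 - 16*t^3 + 96*t^2 - 256*t + 256)

κ_4 = K′′′′(0) = 3/128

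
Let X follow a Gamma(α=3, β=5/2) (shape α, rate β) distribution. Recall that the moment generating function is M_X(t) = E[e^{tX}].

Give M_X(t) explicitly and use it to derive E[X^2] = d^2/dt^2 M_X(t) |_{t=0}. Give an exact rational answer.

M_X(t) = 125/(8*(5/2 - t)^3)
D^2[M](t) = -6000/(32*t^5 - 400*t^4 + 2000*t^3 - 5000*t^2 + 6250*t - 3125)

E[X^2] = D^2[M](0) = 48/25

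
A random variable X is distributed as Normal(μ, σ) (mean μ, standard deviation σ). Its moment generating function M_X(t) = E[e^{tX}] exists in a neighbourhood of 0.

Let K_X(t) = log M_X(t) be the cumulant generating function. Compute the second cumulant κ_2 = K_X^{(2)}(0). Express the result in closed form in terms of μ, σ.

κ_2 = D^2[K](0) = σ^2

M_X(t) = e^(μ*t + σ^2*t^2/2)
K_X(t) = log M_X(t) = μ*t + σ^2*t^2/2
D^2[K](t) = σ^2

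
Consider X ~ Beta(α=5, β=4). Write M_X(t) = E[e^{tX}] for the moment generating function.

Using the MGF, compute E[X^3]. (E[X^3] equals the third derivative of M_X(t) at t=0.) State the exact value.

M_X(t) = ₁F₁(5; 9; t)
M′(t) = 5*₁F₁(6; 10; t)/9
M′′(t) = ₁F₁(7; 11; t)/3
M′′′(t) = 7*₁F₁(8; 12; t)/33

E[X^3] = M′′′(0) = 7/33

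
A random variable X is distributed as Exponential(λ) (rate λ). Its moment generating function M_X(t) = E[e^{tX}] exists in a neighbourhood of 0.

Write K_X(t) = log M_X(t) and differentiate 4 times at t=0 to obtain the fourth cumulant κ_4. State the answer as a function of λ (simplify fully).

κ_4 = K^(4)(0) = 6/λ^4

M_X(t) = λ/(λ - t)
K_X(t) = log M_X(t) = log(λ) - log(λ - t)
K^(4)(t) = 6/(λ^4 - 4*λ^3*t + 6*λ^2*t^2 - 4*λ*t^3 + t^4)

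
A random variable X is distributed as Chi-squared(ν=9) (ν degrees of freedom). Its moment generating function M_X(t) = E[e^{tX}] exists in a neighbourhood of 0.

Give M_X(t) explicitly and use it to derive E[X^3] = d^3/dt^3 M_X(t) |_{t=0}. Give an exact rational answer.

M_X(t) = (1 - 2*t)^(-9/2)
M′(t) = -9/(32*t^5*√(1 - 2*t) - 80*t^4*√(1 - 2*t) + 80*t^3*√(1 - 2*t) - 40*t^2*√(1 - 2*t) + 10*t*√(1 - 2*t) - √(1 - 2*t))
M′′(t) = 99/(64*t^6*√(1 - 2*t) - 192*t^5*√(1 - 2*t) + 240*t^4*√(1 - 2*t) - 160*t^3*√(1 - 2*t) + 60*t^2*√(1 - 2*t) - 12*t*√(1 - 2*t) + √(1 - 2*t))

E[X^3] = M′′′(0) = 1287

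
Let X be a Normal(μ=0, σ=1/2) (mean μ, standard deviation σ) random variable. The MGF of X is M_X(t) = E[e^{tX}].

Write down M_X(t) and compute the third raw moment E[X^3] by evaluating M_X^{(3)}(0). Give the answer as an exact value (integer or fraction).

M_X(t) = e^(t^2/8)
dM/dt = t*e^(t^2/8)/4
d^2M/dt^2 = t^2*e^(t^2/8)/16 + e^(t^2/8)/4
d^3M/dt^3 = t^3*e^(t^2/8)/64 + 3*t*e^(t^2/8)/16

E[X^3] = d^3M/dt^3 |_{t=0} = 0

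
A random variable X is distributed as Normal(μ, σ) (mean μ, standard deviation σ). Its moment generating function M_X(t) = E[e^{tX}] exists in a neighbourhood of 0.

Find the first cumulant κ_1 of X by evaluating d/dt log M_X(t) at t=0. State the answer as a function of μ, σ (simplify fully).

M_X(t) = e^(μ*t + σ^2*t^2/2)
K_X(t) = log M_X(t) = μ*t + σ^2*t^2/2
K′(t) = μ + σ^2*t

κ_1 = K′(0) = μ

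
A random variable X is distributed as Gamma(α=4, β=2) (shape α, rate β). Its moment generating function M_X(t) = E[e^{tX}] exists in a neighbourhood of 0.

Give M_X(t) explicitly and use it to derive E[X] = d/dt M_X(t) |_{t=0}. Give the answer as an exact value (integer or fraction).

M_X(t) = 16/(2 - t)^4
D[M](t) = -64/(t^5 - 10*t^4 + 40*t^3 - 80*t^2 + 80*t - 32)

E[X] = D[M](0) = 2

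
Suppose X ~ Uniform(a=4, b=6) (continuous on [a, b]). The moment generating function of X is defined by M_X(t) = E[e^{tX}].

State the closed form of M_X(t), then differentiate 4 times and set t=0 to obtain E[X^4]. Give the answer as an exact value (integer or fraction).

E[X^4] = M^(4)(0) = 3376/5

M_X(t) = (e^(6*t) - e^(4*t))/(2*t)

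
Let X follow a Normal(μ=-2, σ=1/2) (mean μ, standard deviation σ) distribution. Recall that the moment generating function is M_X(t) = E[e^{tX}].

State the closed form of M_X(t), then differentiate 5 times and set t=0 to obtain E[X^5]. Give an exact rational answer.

M_X(t) = e^(t^2/8 - 2*t)
D^5[M](t) = (t^5*e^(t^2/8) - 40*t^4*e^(t^2/8) + 680*t^3*e^(t^2/8) - 6080*t^2*e^(t^2/8) + 28400*t*e^(t^2/8) - 55168*e^(t^2/8))*e^(-2*t)/1024

E[X^5] = D^5[M](0) = -431/8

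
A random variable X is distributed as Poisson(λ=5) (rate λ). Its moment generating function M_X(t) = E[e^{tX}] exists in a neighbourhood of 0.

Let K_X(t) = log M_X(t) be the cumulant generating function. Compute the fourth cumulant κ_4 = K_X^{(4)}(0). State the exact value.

κ_4 = K′′′′(0) = 5

M_X(t) = e^(5*e^(t) - 5)
K_X(t) = log M_X(t) = 5*e^(t) - 5
K′(t) = 5*e^(t)
K′′(t) = 5*e^(t)
K′′′(t) = 5*e^(t)
K′′′′(t) = 5*e^(t)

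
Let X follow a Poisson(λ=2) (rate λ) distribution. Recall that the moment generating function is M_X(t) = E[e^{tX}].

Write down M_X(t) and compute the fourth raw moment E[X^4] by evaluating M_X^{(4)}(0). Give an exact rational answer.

E[X^4] = d^4M/dt^4 |_{t=0} = 94

M_X(t) = e^(2*e^(t) - 2)
dM/dt = 2*e^(-2)*e^(t)*e^(2*e^(t))
d^2M/dt^2 = (4*e^(2*t)*e^(2*e^(t)) + 2*e^(t)*e^(2*e^(t)))*e^(-2)
d^3M/dt^3 = (8*e^(3*t)*e^(2*e^(t)) + 12*e^(2*t)*e^(2*e^(t)) + 2*e^(t)*e^(2*e^(t)))*e^(-2)
d^4M/dt^4 = (16*e^(4*t)*e^(2*e^(t)) + 48*e^(3*t)*e^(2*e^(t)) + 28*e^(2*t)*e^(2*e^(t)) + 2*e^(t)*e^(2*e^(t)))*e^(-2)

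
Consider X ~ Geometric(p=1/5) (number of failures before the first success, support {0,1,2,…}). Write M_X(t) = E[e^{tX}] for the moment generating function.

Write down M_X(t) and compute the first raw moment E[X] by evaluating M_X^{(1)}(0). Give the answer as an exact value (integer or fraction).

E[X] = M′(0) = 4

M_X(t) = 1/(5*(1 - 4*e^(t)/5))
M′(t) = 4*e^(t)/(16*e^(2*t) - 40*e^(t) + 25)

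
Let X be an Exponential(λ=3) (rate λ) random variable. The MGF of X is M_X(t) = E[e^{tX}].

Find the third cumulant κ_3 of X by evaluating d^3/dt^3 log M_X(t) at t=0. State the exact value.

κ_3 = K′′′(0) = 2/27

M_X(t) = 3/(3 - t)
K_X(t) = log M_X(t) = -log(3 - t) + log(3)
K′(t) = -1/(t - 3)
K′′(t) = 1/(t^2 - 6*t + 9)
K′′′(t) = -2/(t^3 - 9*t^2 + 27*t - 27)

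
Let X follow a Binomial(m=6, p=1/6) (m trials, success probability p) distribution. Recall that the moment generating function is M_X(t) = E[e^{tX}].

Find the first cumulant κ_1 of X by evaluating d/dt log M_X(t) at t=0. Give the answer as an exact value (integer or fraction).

M_X(t) = (e^(t)/6 + 5/6)^6
K_X(t) = log M_X(t) = 6*log(e^(t)/6 + 5/6)
dK/dt = 6*e^(t)/(e^(t) + 5)

κ_1 = dK/dt |_{t=0} = 1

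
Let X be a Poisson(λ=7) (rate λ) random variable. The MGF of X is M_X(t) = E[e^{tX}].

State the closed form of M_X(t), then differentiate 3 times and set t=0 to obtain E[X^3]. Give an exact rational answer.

M_X(t) = e^(7*e^(t) - 7)
M′(t) = 7*e^(-7)*e^(t)*e^(7*e^(t))
M′′(t) = (49*e^(2*t)*e^(7*e^(t)) + 7*e^(t)*e^(7*e^(t)))*e^(-7)
M′′′(t) = (343*e^(3*t)*e^(7*e^(t)) + 147*e^(2*t)*e^(7*e^(t)) + 7*e^(t)*e^(7*e^(t)))*e^(-7)

E[X^3] = M′′′(0) = 497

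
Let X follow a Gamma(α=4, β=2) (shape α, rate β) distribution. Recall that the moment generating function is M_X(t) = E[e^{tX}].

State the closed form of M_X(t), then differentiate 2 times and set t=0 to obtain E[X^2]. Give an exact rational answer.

M_X(t) = 16/(2 - t)^4
dM/dt = -64/(t^5 - 10*t^4 + 40*t^3 - 80*t^2 + 80*t - 32)
d^2M/dt^2 = 320/(t^6 - 12*t^5 + 60*t^4 - 160*t^3 + 240*t^2 - 192*t + 64)

E[X^2] = d^2M/dt^2 |_{t=0} = 5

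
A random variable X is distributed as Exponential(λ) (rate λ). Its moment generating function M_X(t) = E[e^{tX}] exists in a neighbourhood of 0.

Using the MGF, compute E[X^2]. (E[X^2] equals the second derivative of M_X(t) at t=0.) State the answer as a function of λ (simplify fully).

M_X(t) = λ/(λ - t)
M′(t) = λ/(λ^2 - 2*λ*t + t^2)
M′′(t) = -2*λ/(-λ^3 + 3*λ^2*t - 3*λ*t^2 + t^3)

E[X^2] = M′′(0) = 2/λ^2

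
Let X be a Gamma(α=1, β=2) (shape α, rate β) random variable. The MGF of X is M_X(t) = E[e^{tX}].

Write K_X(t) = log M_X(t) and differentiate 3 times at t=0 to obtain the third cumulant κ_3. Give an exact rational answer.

M_X(t) = 2/(2 - t)
K_X(t) = log M_X(t) = -log(2 - t) + log(2)
K′(t) = -1/(t - 2)
K′′(t) = 1/(t^2 - 4*t + 4)
K′′′(t) = -2/(t^3 - 6*t^2 + 12*t - 8)

κ_3 = K′′′(0) = 1/4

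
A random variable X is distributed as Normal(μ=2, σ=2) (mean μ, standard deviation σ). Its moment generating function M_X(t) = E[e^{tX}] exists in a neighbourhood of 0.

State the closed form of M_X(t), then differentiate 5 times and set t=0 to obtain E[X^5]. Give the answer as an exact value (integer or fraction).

M_X(t) = e^(2*t^2 + 2*t)

E[X^5] = D^5[M](0) = 832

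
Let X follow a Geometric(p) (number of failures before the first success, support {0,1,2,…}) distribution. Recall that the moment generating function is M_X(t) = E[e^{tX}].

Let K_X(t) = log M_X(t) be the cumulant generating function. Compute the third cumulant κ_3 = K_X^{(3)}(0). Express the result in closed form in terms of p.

κ_3 = d^3K/dt^3 |_{t=0} = (p^2 - 3*p + 2)/p^3

M_X(t) = p/(-(1 - p)*e^(t) + 1)
K_X(t) = log M_X(t) = log(p) - log(-(1 - p)*e^(t) + 1)
dK/dt = (-p*e^(t) + e^(t))/(p*e^(t) - e^(t) + 1)
d^2K/dt^2 = (-p*e^(t) + e^(t))/(p^2*e^(2*t) - 2*p*e^(2*t) + 2*p*e^(t) + e^(2*t) - 2*e^(t) + 1)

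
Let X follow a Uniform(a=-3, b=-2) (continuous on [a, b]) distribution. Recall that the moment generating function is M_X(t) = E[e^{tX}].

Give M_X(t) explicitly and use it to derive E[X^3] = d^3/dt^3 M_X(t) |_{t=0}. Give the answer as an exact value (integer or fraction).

M_X(t) = (e^(-2*t) - e^(-3*t))/t
M^(3)(t) = (-8*t^3*e^(t) + 27*t^3 - 12*t^2*e^(t) + 27*t^2 - 12*t*e^(t) + 18*t - 6*e^(t) + 6)*e^(-3*t)/t^4

E[X^3] = M^(3)(0) = -65/4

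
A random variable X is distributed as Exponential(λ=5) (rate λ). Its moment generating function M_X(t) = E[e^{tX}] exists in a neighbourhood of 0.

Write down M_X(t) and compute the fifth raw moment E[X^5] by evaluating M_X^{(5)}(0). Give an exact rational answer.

M_X(t) = 5/(5 - t)
M^(5)(t) = 600/(t^6 - 30*t^5 + 375*t^4 - 2500*t^3 + 9375*t^2 - 18750*t + 15625)

E[X^5] = M^(5)(0) = 24/625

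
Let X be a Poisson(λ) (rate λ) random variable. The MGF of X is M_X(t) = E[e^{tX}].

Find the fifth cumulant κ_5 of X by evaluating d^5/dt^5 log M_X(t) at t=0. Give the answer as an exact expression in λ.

M_X(t) = e^(λ*(e^(t) - 1))
K_X(t) = log M_X(t) = λ*(e^(t) - 1)
dK/dt = λ*e^(t)
d^2K/dt^2 = λ*e^(t)
d^3K/dt^3 = λ*e^(t)
d^4K/dt^4 = λ*e^(t)
d^5K/dt^5 = λ*e^(t)

κ_5 = d^5K/dt^5 |_{t=0} = λ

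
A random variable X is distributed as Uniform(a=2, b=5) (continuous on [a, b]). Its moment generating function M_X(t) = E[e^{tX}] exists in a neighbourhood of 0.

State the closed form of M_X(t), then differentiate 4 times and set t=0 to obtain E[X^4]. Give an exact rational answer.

E[X^4] = M′′′′(0) = 1031/5

M_X(t) = (e^(5*t) - e^(2*t))/(3*t)
M′(t) = (5*t*e^(5*t) - 2*t*e^(2*t) - e^(5*t) + e^(2*t))/(3*t^2)
M′′(t) = (25*t^2*e^(5*t) - 4*t^2*e^(2*t) - 10*t*e^(5*t) + 4*t*e^(2*t) + 2*e^(5*t) - 2*e^(2*t))/(3*t^3)
M′′′(t) = (125*t^3*e^(5*t) - 8*t^3*e^(2*t) - 75*t^2*e^(5*t) + 12*t^2*e^(2*t) + 30*t*e^(5*t) - 12*t*e^(2*t) - 6*e^(5*t) + 6*e^(2*t))/(3*t^4)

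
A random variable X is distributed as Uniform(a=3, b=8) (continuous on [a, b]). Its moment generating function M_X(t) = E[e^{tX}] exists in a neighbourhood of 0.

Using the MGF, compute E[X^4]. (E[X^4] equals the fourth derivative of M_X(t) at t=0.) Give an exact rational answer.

E[X^4] = d^4M/dt^4 |_{t=0} = 1301

M_X(t) = (e^(8*t) - e^(3*t))/(5*t)
dM/dt = (8*t*e^(8*t) - 3*t*e^(3*t) - e^(8*t) + e^(3*t))/(5*t^2)
d^2M/dt^2 = (64*t^2*e^(8*t) - 9*t^2*e^(3*t) - 16*t*e^(8*t) + 6*t*e^(3*t) + 2*e^(8*t) - 2*e^(3*t))/(5*t^3)
d^3M/dt^3 = (512*t^3*e^(8*t) - 27*t^3*e^(3*t) - 192*t^2*e^(8*t) + 27*t^2*e^(3*t) + 48*t*e^(8*t) - 18*t*e^(3*t) - 6*e^(8*t) + 6*e^(3*t))/(5*t^4)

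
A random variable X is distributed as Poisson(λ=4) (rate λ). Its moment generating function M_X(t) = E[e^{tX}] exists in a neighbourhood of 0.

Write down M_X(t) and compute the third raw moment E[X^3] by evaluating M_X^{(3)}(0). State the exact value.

E[X^3] = d^3M/dt^3 |_{t=0} = 116

M_X(t) = e^(4*e^(t) - 4)
dM/dt = 4*e^(-4)*e^(t)*e^(4*e^(t))
d^2M/dt^2 = (16*e^(2*t)*e^(4*e^(t)) + 4*e^(t)*e^(4*e^(t)))*e^(-4)
d^3M/dt^3 = (64*e^(3*t)*e^(4*e^(t)) + 48*e^(2*t)*e^(4*e^(t)) + 4*e^(t)*e^(4*e^(t)))*e^(-4)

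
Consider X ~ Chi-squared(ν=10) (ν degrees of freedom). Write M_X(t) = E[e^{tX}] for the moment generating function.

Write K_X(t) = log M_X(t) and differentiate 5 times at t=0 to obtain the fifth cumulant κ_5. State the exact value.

M_X(t) = (1 - 2*t)^(-5)
K_X(t) = log M_X(t) = -5*log(1 - 2*t)
K^(5)(t) = -3840/(32*t^5 - 80*t^4 + 80*t^3 - 40*t^2 + 10*t - 1)

κ_5 = K^(5)(0) = 3840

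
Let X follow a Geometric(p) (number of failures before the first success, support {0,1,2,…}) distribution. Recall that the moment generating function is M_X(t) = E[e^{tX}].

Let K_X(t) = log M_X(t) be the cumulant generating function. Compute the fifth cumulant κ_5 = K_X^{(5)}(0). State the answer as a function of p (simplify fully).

M_X(t) = p/(-(1 - p)*e^(t) + 1)
K_X(t) = log M_X(t) = log(p) - log(-(1 - p)*e^(t) + 1)

κ_5 = D^5[K](0) = (p^4 - 15*p^3 + 50*p^2 - 60*p + 24)/p^5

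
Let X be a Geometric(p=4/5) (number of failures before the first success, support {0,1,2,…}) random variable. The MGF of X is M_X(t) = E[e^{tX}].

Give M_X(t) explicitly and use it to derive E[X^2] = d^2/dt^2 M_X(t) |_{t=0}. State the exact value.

M_X(t) = 4/(5*(1 - e^(t)/5))
M′(t) = 4*e^(t)/(e^(2*t) - 10*e^(t) + 25)
M′′(t) = (-4*e^(2*t) - 20*e^(t))/(e^(3*t) - 15*e^(2*t) + 75*e^(t) - 125)

E[X^2] = M′′(0) = 3/8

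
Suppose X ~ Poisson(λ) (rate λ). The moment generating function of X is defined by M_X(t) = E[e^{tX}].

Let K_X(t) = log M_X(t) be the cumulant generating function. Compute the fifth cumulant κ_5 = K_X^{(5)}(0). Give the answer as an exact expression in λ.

M_X(t) = e^(λ*(e^(t) - 1))
K_X(t) = log M_X(t) = λ*(e^(t) - 1)
K^(5)(t) = λ*e^(t)

κ_5 = K^(5)(0) = λ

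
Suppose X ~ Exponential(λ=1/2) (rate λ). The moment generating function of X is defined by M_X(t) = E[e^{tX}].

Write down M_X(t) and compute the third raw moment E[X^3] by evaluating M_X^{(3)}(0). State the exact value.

E[X^3] = M^(3)(0) = 48

M_X(t) = 1/(2*(1/2 - t))
M^(3)(t) = 48/(16*t^4 - 32*t^3 + 24*t^2 - 8*t + 1)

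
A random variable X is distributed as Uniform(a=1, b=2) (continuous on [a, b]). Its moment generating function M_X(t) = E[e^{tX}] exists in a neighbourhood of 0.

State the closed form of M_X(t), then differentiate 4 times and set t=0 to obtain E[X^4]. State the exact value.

E[X^4] = M′′′′(0) = 31/5

M_X(t) = (e^(2*t) - e^(t))/t
M′(t) = (2*t*e^(2*t) - t*e^(t) - e^(2*t) + e^(t))/t^2
M′′(t) = (4*t^2*e^(2*t) - t^2*e^(t) - 4*t*e^(2*t) + 2*t*e^(t) + 2*e^(2*t) - 2*e^(t))/t^3
M′′′(t) = (8*t^3*e^(2*t) - t^3*e^(t) - 12*t^2*e^(2*t) + 3*t^2*e^(t) + 12*t*e^(2*t) - 6*t*e^(t) - 6*e^(2*t) + 6*e^(t))/t^4
M′′′′(t) = (16*t^4*e^(2*t) - t^4*e^(t) - 32*t^3*e^(2*t) + 4*t^3*e^(t) + 48*t^2*e^(2*t) - 12*t^2*e^(t) - 48*t*e^(2*t) + 24*t*e^(t) + 24*e^(2*t) - 24*e^(t))/t^5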